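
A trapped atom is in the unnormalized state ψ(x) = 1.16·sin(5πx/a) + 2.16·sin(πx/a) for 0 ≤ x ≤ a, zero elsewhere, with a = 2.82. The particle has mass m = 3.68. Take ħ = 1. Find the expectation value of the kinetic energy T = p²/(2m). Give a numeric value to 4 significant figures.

1.075

T = −(ħ²/2m) d²/dx², so ⟨T⟩ = −(ħ²/2m) ∫ ψ*·ψ'' dx / ∫|ψ|² dx; with m = 3.68.
d²/dx² sin(jπx/a) = −(jπ/a)²·sin(jπx/a); on 0 ≤ x ≤ a, ∫sin²(jπx/a) dx = a/2 and ∫sin(jπx/a)·sin(lπx/a) dx = 0 for j ≠ l, so only diagonal terms survive in ∫|ψ|² and ∫ψ·ψ″; ∫ψ·ψ′ dx = [ψ²/2] between the walls = 0.
State is unnormalized: ∫|ψ|² dx = 8.4758, and ∫ψ*·(−ħ²/2m · ψ'') dx = 9.1076, so ⟨T⟩ = 9.1076 / 8.4758.
⟨T⟩ = 1.0745.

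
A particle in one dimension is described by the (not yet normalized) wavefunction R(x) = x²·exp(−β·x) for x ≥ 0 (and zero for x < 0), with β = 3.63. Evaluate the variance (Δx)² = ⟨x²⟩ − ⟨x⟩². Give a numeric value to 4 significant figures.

Compute ⟨x⟩ and ⟨x²⟩ separately, then (Δx)² = ⟨x²⟩ − ⟨x⟩².
Every integrand reduces to terms xʲ·e^(−2βx) on [0, ∞); use ∫₀^∞ xʲ·e^(−2βx) dx = j!/(2β)^(j+1).
Normalization: ∫|R|² dx = 0.0011899.
⟨x⟩ = 0.68871 and ⟨x²⟩ = 0.56918.
(Δx)² = 0.56918 − (0.68871)² = 0.094863.

0.09486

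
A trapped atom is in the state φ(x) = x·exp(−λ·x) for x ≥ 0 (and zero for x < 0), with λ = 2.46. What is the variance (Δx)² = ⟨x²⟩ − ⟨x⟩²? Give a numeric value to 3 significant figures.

Compute ⟨x⟩ and ⟨x²⟩ separately, then (Δx)² = ⟨x²⟩ − ⟨x⟩².
Every integrand reduces to terms xʲ·e^(−2λx) on [0, ∞); use ∫₀^∞ xʲ·e^(−2λx) dx = j!/(2λ)^(j+1).
Normalization: ∫|φ|² dx = 0.016793.
⟨x⟩ = 0.60976 and ⟨x²⟩ = 0.49574.
(Δx)² = 0.49574 − (0.60976)² = 0.12393.

0.124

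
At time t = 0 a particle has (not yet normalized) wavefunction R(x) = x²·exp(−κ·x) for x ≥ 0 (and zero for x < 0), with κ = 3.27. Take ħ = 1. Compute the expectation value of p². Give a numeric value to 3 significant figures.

3.56

p² R = −ħ² d²R/dx²; ⟨p²⟩ = −ħ² ∫ R*·R'' dx / ∫|R|² dx.
Differentiate x²·exp(−κ·x) with the product rule; every integrand then reduces to terms xʲ·e^(−2κx) on [0, ∞), with ∫₀^∞ xʲ·e^(−2κx) dx = j!/(2κ)^(j+1).
State is unnormalized: ∫|R|² dx = 0.0020060, and ∫R*·(−ħ² R'') dx = 0.0071498, so ⟨p²⟩ = 0.0071498 / 0.0020060.
⟨p²⟩ = 3.5643.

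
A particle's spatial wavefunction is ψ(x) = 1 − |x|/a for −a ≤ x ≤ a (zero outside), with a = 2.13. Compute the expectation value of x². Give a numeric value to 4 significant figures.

⟨x²⟩ = ∫ x²·|ψ|² dx / ∫|ψ|² dx (integrals over the domain).
ψ is even, so ∫ over [−a, a] = 2∫₀ᵃ with ψ = 1 − x/a there: ∫₀ᵃ (1 − x/a)² dx = a/3, ∫₀ᵃ x²(1 − x/a)² dx = a³/30, ∫₀ᵃ x⁴(1 − x/a)² dx = a⁵/105.
State is unnormalized: ∫|ψ|² dx = 1.4200, and ∫ψ*·x²·ψ dx = 0.64424, so ⟨x²⟩ = 0.64424 / 1.4200.
⟨x²⟩ = 0.45369.

0.4537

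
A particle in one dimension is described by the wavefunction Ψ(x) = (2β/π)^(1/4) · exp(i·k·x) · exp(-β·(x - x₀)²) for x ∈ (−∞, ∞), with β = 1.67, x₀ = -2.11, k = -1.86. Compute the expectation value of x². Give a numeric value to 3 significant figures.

4.60

⟨x²⟩ = ∫ x²·|Ψ|² dx (integrals over the domain).
Gaussian moments (u = x − x₀): ∫u^(2j)·e^(−2βu²) du = (2j−1)!!/(4β)^j · √(π/(2β)), odd powers integrate to 0; here √(π/(2β)) = 0.96984.
⟨x²⟩ = 4.6018.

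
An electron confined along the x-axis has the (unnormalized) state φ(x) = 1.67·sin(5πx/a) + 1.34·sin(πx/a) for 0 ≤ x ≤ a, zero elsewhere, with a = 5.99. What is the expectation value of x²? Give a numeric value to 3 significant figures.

11.5

⟨x²⟩ = ∫ x²·|φ|² dx / ∫|φ|² dx (integrals over the domain).
On 0 ≤ x ≤ a (j ≠ l): ∫sin²(jπx/a) dx = a/2, ∫sin(jπx/a)·sin(lπx/a) dx = 0; diagonal moments ∫x·sin²(jπx/a) dx = a²/4, ∫x²·sin²(jπx/a) dx = a³·(1/6 − 1/(4j²π²)); cross terms ∫x·sin(jπx/a)·sin(lπx/a) dx = 0 for j + l even and −4jla²/(π²(j² − l²)²) for j + l odd, ∫x²·sin(jπx/a)·sin(lπx/a) dx = (−1)^(j+l)·4jla³/(π²(j² − l²)²); higher powers the same way via product-to-sum and parts.
State is unnormalized: ∫|φ|² dx = 13.731, and ∫φ*·x²·φ dx = 157.22, so ⟨x²⟩ = 157.22 / 13.731.
⟨x²⟩ = 11.450.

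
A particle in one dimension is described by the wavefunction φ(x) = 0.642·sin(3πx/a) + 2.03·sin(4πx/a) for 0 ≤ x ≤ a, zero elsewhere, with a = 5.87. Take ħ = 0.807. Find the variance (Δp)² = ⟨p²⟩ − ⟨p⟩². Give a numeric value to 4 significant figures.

2.866

Compute ⟨p⟩ and ⟨p²⟩ separately; (Δp)² = ⟨p²⟩ − ⟨p⟩².
d²/dx² sin(jπx/a) = −(jπ/a)²·sin(jπx/a); on 0 ≤ x ≤ a, ∫sin²(jπx/a) dx = a/2 and ∫sin(jπx/a)·sin(lπx/a) dx = 0 for j ≠ l, so only diagonal terms survive in ∫|φ|² and ∫φ·φ″; ∫φ·φ′ dx = [φ²/2] between the walls = 0.
Normalization: ∫|φ|² dx = 13.305.
⟨p⟩ = 0.0000 and ⟨p²⟩ = 2.8659.
(Δp)² = 2.8659 − (0.0000)² = 2.8659.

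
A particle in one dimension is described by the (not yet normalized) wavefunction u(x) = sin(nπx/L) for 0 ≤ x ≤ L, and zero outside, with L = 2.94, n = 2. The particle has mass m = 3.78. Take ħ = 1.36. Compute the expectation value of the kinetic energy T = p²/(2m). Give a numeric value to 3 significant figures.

1.12

T = −(ħ²/2m) d²/dx², so ⟨T⟩ = −(ħ²/2m) ∫ u*·u'' dx / ∫|u|² dx; with m = 3.78.
d/dx sin(nπx/L) = (nπ/L)·cos(nπx/L) and d²/dx² sin(nπx/L) = −(nπ/L)²·sin(nπx/L); on 0 ≤ x ≤ L, ∫sin²(nπx/L) dx = L/2 and ∫sin(nπx/L)·cos(nπx/L) dx = 0.
State is unnormalized: ∫|u|² dx = 1.4700, and ∫u*·(−ħ²/2m · u'') dx = 1.6426, so ⟨T⟩ = 1.6426 / 1.4700.
⟨T⟩ = 1.1174.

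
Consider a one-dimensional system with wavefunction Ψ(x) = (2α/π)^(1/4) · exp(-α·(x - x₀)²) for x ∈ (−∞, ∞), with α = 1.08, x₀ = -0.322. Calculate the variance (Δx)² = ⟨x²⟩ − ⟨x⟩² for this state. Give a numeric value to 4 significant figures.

Compute ⟨x⟩ and ⟨x²⟩ separately, then (Δx)² = ⟨x²⟩ − ⟨x⟩².
Gaussian moments (u = x − x₀): ∫u^(2j)·e^(−2αu²) du = (2j−1)!!/(4α)^j · √(π/(2α)), odd powers integrate to 0; here √(π/(2α)) = 1.2060.
⟨x⟩ = -0.32200 and ⟨x²⟩ = 0.33517.
(Δx)² = 0.33517 − (-0.32200)² = 0.23148.

0.2315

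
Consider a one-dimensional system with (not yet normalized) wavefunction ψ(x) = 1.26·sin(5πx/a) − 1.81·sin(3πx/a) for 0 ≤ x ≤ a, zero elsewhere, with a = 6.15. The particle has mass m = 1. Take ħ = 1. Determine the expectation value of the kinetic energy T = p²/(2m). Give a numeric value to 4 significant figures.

1.856

T = −(ħ²/2m) d²/dx², so ⟨T⟩ = −(ħ²/2m) ∫ ψ*·ψ'' dx / ∫|ψ|² dx; with m = 1.
d²/dx² sin(jπx/a) = −(jπ/a)²·sin(jπx/a); on 0 ≤ x ≤ a, ∫sin²(jπx/a) dx = a/2 and ∫sin(jπx/a)·sin(lπx/a) dx = 0 for j ≠ l, so only diagonal terms survive in ∫|ψ|² and ∫ψ·ψ″; ∫ψ·ψ′ dx = [ψ²/2] between the walls = 0.
State is unnormalized: ∫|ψ|² dx = 14.956, and ∫ψ*·(−ħ²/2m · ψ'') dx = 27.753, so ⟨T⟩ = 27.753 / 14.956.
⟨T⟩ = 1.8557.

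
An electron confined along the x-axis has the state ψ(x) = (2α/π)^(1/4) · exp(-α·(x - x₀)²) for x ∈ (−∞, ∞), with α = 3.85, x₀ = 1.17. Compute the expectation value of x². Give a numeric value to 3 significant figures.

⟨x²⟩ = ∫ x²·|ψ|² dx (integrals over the domain).
Gaussian moments (u = x − x₀): ∫u^(2j)·e^(−2αu²) du = (2j−1)!!/(4α)^j · √(π/(2α)), odd powers integrate to 0; here √(π/(2α)) = 0.63875.
⟨x²⟩ = 1.4338.

1.43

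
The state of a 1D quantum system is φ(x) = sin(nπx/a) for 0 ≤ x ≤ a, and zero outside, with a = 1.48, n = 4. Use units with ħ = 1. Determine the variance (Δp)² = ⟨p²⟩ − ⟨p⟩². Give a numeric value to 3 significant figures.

72.1

Compute ⟨p⟩ and ⟨p²⟩ separately; (Δp)² = ⟨p²⟩ − ⟨p⟩².
d/dx sin(nπx/a) = (nπ/a)·cos(nπx/a) and d²/dx² sin(nπx/a) = −(nπ/a)²·sin(nπx/a); on 0 ≤ x ≤ a, ∫sin²(nπx/a) dx = a/2 and ∫sin(nπx/a)·cos(nπx/a) dx = 0.
Normalization: ∫|φ|² dx = 0.74000.
⟨p⟩ = 0.0000 and ⟨p²⟩ = 72.094.
(Δp)² = 72.094 − (0.0000)² = 72.094.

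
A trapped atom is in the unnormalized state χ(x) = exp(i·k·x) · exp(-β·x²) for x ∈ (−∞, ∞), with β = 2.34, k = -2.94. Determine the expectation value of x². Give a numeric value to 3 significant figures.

⟨x²⟩ = ∫ x²·|χ|² dx / ∫|χ|² dx (integrals over the domain).
Gaussian moments: ∫x^(2j)·e^(−2βx²) dx = (2j−1)!!/(4β)^j · √(π/(2β)), odd powers integrate to 0; here √(π/(2β)) = 0.81932.
State is unnormalized: ∫|χ|² dx = 0.81932, and ∫χ*·x²·χ dx = 0.087534, so ⟨x²⟩ = 0.087534 / 0.81932.
⟨x²⟩ = 0.10684.

0.107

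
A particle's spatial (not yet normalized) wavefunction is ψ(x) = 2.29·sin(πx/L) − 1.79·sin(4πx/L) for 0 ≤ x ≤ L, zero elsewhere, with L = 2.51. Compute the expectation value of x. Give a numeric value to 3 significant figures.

1.29

⟨x⟩ = ∫ x·|ψ|² dx / ∫|ψ|² dx (integrals over the domain).
On 0 ≤ x ≤ L (j ≠ l): ∫sin²(jπx/L) dx = L/2, ∫sin(jπx/L)·sin(lπx/L) dx = 0; diagonal moments ∫x·sin²(jπx/L) dx = L²/4, ∫x²·sin²(jπx/L) dx = L³·(1/6 − 1/(4j²π²)); cross terms ∫x·sin(jπx/L)·sin(lπx/L) dx = 0 for j + l even and −4jlL²/(π²(j² − l²)²) for j + l odd, ∫x²·sin(jπx/L)·sin(lπx/L) dx = (−1)^(j+l)·4jlL³/(π²(j² − l²)²); higher powers the same way via product-to-sum and parts.
State is unnormalized: ∫|ψ|² dx = 10.602, and ∫ψ*·x·ψ dx = 13.678, so ⟨x⟩ = 13.678 / 10.602.
⟨x⟩ = 1.2901.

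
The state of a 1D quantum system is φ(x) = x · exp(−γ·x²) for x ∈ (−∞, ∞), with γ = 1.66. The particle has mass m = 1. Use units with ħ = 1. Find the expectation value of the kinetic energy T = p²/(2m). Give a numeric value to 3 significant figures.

2.49

T = −(ħ²/2m) d²/dx², so ⟨T⟩ = −(ħ²/2m) ∫ φ*·φ'' dx / ∫|φ|² dx; with m = 1.
Expand each integrand as polynomial × e^(−2γx²) and use ∫x^(2j)·e^(−2γx²) dx = (2j−1)!!/(4γ)^j · √(π/(2γ)), odd powers → 0; here √(π/(2γ)) = 0.97276. Differentiate with the product rule, d/dx e^(−γx²) = −2γx·e^(−γx²).
State is unnormalized: ∫|φ|² dx = 0.14650, and ∫φ*·(−ħ²/2m · φ'') dx = 0.36479, so ⟨T⟩ = 0.36479 / 0.14650.
⟨T⟩ = 2.4900.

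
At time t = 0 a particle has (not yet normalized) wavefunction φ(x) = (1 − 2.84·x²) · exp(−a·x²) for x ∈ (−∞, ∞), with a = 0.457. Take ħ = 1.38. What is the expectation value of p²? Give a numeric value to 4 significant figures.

3.561

p² φ = −ħ² d²φ/dx²; ⟨p²⟩ = −ħ² ∫ φ*·φ'' dx / ∫|φ|² dx.
Expand each integrand as polynomial × e^(−2ax²) and use ∫x^(2j)·e^(−2ax²) dx = (2j−1)!!/(4a)^j · √(π/(2a)), odd powers → 0; here √(π/(2a)) = 1.8540. Differentiate with the product rule, d/dx e^(−ax²) = −2ax·e^(−ax²).
State is unnormalized: ∫|φ|² dx = 9.5181, and ∫φ*·(−ħ² φ'') dx = 33.889, so ⟨p²⟩ = 33.889 / 9.5181.
⟨p²⟩ = 3.5605.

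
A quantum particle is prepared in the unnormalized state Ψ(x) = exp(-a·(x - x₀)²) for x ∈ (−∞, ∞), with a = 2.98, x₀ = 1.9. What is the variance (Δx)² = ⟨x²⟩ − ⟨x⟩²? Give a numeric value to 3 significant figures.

0.0839

Compute ⟨x⟩ and ⟨x²⟩ separately, then (Δx)² = ⟨x²⟩ − ⟨x⟩².
Gaussian moments (u = x − x₀): ∫u^(2j)·e^(−2au²) du = (2j−1)!!/(4a)^j · √(π/(2a)), odd powers integrate to 0; here √(π/(2a)) = 0.72603.
Normalization: ∫|Ψ|² dx = 0.72603.
⟨x⟩ = 1.9000 and ⟨x²⟩ = 3.6939.
(Δx)² = 3.6939 − (1.9000)² = 0.083893.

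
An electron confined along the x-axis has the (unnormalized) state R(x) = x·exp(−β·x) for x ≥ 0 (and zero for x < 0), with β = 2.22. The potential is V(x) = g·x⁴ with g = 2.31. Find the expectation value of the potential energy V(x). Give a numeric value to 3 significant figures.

2.14

⟨V⟩ = ∫ V(x)·|R|² dx / ∫|R|² dx.
Every integrand reduces to terms xʲ·e^(−2βx) on [0, ∞); use ∫₀^∞ xʲ·e^(−2βx) dx = j!/(2β)^(j+1).
State is unnormalized: ∫|R|² dx = 0.022850, and ∫R*·V(x)·R dx = 0.048895, so ⟨V⟩ = 0.048895 / 0.022850.
⟨V⟩ = 2.1398.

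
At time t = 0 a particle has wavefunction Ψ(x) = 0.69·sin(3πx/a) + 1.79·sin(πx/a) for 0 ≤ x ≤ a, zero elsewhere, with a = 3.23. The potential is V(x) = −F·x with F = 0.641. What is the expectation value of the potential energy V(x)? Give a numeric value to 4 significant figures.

⟨V⟩ = ∫ V(x)·|Ψ|² dx / ∫|Ψ|² dx.
On 0 ≤ x ≤ a (j ≠ l): ∫sin²(jπx/a) dx = a/2, ∫sin(jπx/a)·sin(lπx/a) dx = 0; diagonal moments ∫x·sin²(jπx/a) dx = a²/4, ∫x²·sin²(jπx/a) dx = a³·(1/6 − 1/(4j²π²)); cross terms ∫x·sin(jπx/a)·sin(lπx/a) dx = 0 for j + l even and −4jla²/(π²(j² − l²)²) for j + l odd, ∫x²·sin(jπx/a)·sin(lπx/a) dx = (−1)^(j+l)·4jla³/(π²(j² − l²)²); higher powers the same way via product-to-sum and parts.
State is unnormalized: ∫|Ψ|² dx = 5.9435, and ∫Ψ*·V(x)·Ψ dx = -6.1528, so ⟨V⟩ = -6.1528 / 5.9435.
⟨V⟩ = -1.0352.

-1.035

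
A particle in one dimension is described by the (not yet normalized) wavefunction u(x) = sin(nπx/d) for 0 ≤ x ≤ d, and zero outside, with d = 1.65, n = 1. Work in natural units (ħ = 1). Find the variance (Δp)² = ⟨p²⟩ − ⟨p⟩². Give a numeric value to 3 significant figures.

Compute ⟨p⟩ and ⟨p²⟩ separately; (Δp)² = ⟨p²⟩ − ⟨p⟩².
d/dx sin(nπx/d) = (nπ/d)·cos(nπx/d) and d²/dx² sin(nπx/d) = −(nπ/d)²·sin(nπx/d); on 0 ≤ x ≤ d, ∫sin²(nπx/d) dx = d/2 and ∫sin(nπx/d)·cos(nπx/d) dx = 0.
Normalization: ∫|u|² dx = 0.82500.
⟨p⟩ = 0.0000 and ⟨p²⟩ = 3.6252.
(Δp)² = 3.6252 − (0.0000)² = 3.6252.

3.63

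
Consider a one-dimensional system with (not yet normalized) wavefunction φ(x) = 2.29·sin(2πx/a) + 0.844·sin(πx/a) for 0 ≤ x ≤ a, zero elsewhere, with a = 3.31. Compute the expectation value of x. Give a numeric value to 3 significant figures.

1.27

⟨x⟩ = ∫ x·|φ|² dx / ∫|φ|² dx (integrals over the domain).
On 0 ≤ x ≤ a (j ≠ l): ∫sin²(jπx/a) dx = a/2, ∫sin(jπx/a)·sin(lπx/a) dx = 0; diagonal moments ∫x·sin²(jπx/a) dx = a²/4, ∫x²·sin²(jπx/a) dx = a³·(1/6 − 1/(4j²π²)); cross terms ∫x·sin(jπx/a)·sin(lπx/a) dx = 0 for j + l even and −4jla²/(π²(j² − l²)²) for j + l odd, ∫x²·sin(jπx/a)·sin(lπx/a) dx = (−1)^(j+l)·4jla³/(π²(j² − l²)²); higher powers the same way via product-to-sum and parts.
State is unnormalized: ∫|φ|² dx = 9.8579, and ∫φ*·x·φ dx = 12.501, so ⟨x⟩ = 12.501 / 9.8579.
⟨x⟩ = 1.2681.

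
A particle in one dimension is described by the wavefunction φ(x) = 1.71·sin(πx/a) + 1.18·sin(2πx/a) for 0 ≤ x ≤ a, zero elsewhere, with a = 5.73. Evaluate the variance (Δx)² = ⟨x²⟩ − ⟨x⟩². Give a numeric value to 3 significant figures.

Compute ⟨x⟩ and ⟨x²⟩ separately, then (Δx)² = ⟨x²⟩ − ⟨x⟩².
On 0 ≤ x ≤ a (j ≠ l): ∫sin²(jπx/a) dx = a/2, ∫sin(jπx/a)·sin(lπx/a) dx = 0; diagonal moments ∫x·sin²(jπx/a) dx = a²/4, ∫x²·sin²(jπx/a) dx = a³·(1/6 − 1/(4j²π²)); cross terms ∫x·sin(jπx/a)·sin(lπx/a) dx = 0 for j + l even and −4jla²/(π²(j² − l²)²) for j + l odd, ∫x²·sin(jπx/a)·sin(lπx/a) dx = (−1)^(j+l)·4jla³/(π²(j² − l²)²); higher powers the same way via product-to-sum and parts.
Normalization: ∫|φ|² dx = 12.367.
⟨x⟩ = 1.9000 and ⟨x²⟩ = 4.1542.
(Δx)² = 4.1542 − (1.9000)² = 0.54401.

0.544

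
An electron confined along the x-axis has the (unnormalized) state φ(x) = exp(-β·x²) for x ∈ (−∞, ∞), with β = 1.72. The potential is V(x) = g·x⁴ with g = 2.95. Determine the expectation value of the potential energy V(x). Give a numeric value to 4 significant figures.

0.1870

⟨V⟩ = ∫ V(x)·|φ|² dx / ∫|φ|² dx.
Gaussian moments: ∫x^(2j)·e^(−2βx²) dx = (2j−1)!!/(4β)^j · √(π/(2β)), odd powers integrate to 0; here √(π/(2β)) = 0.95564.
State is unnormalized: ∫|φ|² dx = 0.95564, and ∫φ*·V(x)·φ dx = 0.17867, so ⟨V⟩ = 0.17867 / 0.95564.
⟨V⟩ = 0.18697.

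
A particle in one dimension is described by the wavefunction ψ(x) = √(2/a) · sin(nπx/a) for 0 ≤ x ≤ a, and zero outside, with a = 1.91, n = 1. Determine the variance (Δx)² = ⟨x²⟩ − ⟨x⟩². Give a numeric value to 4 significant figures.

Compute ⟨x⟩ and ⟨x²⟩ separately, then (Δx)² = ⟨x²⟩ − ⟨x⟩².
With sin²θ = (1 − cos2θ)/2 on 0 ≤ x ≤ a: ∫sin²(nπx/a) dx = a/2, ∫x·sin²(nπx/a) dx = a²/4, ∫x²·sin²(nπx/a) dx = a³·(1/6 − 1/(4n²π²)); higher powers xᵏ the same way, integrating xᵏ·cos(2nπx/a) by parts.
⟨x⟩ = 0.95500 and ⟨x²⟩ = 1.0312.
(Δx)² = 1.0312 − (0.95500)² = 0.11919.

0.1192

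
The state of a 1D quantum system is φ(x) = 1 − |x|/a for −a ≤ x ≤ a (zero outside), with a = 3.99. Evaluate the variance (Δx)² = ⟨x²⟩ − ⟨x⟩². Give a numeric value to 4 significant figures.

1.592

Compute ⟨x⟩ and ⟨x²⟩ separately, then (Δx)² = ⟨x²⟩ − ⟨x⟩².
φ is even, so ∫ over [−a, a] = 2∫₀ᵃ with φ = 1 − x/a there: ∫₀ᵃ (1 − x/a)² dx = a/3, ∫₀ᵃ x²(1 − x/a)² dx = a³/30, ∫₀ᵃ x⁴(1 − x/a)² dx = a⁵/105.
Normalization: ∫|φ|² dx = 2.6600.
⟨x⟩ = 0.0000 and ⟨x²⟩ = 1.5920.
(Δx)² = 1.5920 − (0.0000)² = 1.5920.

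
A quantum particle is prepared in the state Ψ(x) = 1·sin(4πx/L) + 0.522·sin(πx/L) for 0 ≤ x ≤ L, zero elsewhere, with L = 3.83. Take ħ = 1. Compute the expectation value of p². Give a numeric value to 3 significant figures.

p² Ψ = −ħ² d²Ψ/dx²; ⟨p²⟩ = −ħ² ∫ Ψ*·Ψ'' dx / ∫|Ψ|² dx.
d²/dx² sin(jπx/L) = −(jπ/L)²·sin(jπx/L); on 0 ≤ x ≤ L, ∫sin²(jπx/L) dx = L/2 and ∫sin(jπx/L)·sin(lπx/L) dx = 0 for j ≠ l, so only diagonal terms survive in ∫|Ψ|² and ∫Ψ·Ψ″; ∫Ψ·Ψ′ dx = [Ψ²/2] between the walls = 0.
State is unnormalized: ∫|Ψ|² dx = 2.4368, and ∫Ψ*·(−ħ² Ψ'') dx = 20.966, so ⟨p²⟩ = 20.966 / 2.4368.
⟨p²⟩ = 8.6041.

8.60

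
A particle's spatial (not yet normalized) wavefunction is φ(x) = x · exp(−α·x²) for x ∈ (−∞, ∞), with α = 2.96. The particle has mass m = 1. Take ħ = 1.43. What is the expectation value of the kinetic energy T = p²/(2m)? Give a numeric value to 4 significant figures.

9.079

T = −(ħ²/2m) d²/dx², so ⟨T⟩ = −(ħ²/2m) ∫ φ*·φ'' dx / ∫|φ|² dx; with m = 1.
Expand each integrand as polynomial × e^(−2αx²) and use ∫x^(2j)·e^(−2αx²) dx = (2j−1)!!/(4α)^j · √(π/(2α)), odd powers → 0; here √(π/(2α)) = 0.72847. Differentiate with the product rule, d/dx e^(−αx²) = −2αx·e^(−αx²).
State is unnormalized: ∫|φ|² dx = 0.061527, and ∫φ*·(−ħ²/2m · φ'') dx = 0.55862, so ⟨T⟩ = 0.55862 / 0.061527.
⟨T⟩ = 9.0794.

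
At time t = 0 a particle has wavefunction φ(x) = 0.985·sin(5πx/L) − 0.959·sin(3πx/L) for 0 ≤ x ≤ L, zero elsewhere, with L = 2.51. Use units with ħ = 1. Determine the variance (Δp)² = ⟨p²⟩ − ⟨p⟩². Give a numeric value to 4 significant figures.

26.97

Compute ⟨p⟩ and ⟨p²⟩ separately; (Δp)² = ⟨p²⟩ − ⟨p⟩².
d²/dx² sin(jπx/L) = −(jπ/L)²·sin(jπx/L); on 0 ≤ x ≤ L, ∫sin²(jπx/L) dx = L/2 and ∫sin(jπx/L)·sin(lπx/L) dx = 0 for j ≠ l, so only diagonal terms survive in ∫|φ|² and ∫φ·φ″; ∫φ·φ′ dx = [φ²/2] between the walls = 0.
Normalization: ∫|φ|² dx = 2.3718.
⟨p⟩ = 0.0000 and ⟨p²⟩ = 26.967.
(Δp)² = 26.967 − (0.0000)² = 26.967.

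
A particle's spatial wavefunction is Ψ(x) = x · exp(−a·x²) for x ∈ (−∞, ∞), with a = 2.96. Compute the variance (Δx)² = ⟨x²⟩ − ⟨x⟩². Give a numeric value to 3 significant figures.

Compute ⟨x⟩ and ⟨x²⟩ separately, then (Δx)² = ⟨x²⟩ − ⟨x⟩².
Expand each integrand as polynomial × e^(−2ax²) and use ∫x^(2j)·e^(−2ax²) dx = (2j−1)!!/(4a)^j · √(π/(2a)), odd powers → 0; here √(π/(2a)) = 0.72847.
Normalization: ∫|Ψ|² dx = 0.061527.
⟨x⟩ = 0.0000 and ⟨x²⟩ = 0.25338.
(Δx)² = 0.25338 − (0.0000)² = 0.25338.

0.253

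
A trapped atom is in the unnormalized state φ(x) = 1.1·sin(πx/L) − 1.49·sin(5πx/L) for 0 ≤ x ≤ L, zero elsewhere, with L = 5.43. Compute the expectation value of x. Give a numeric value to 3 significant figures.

2.72

⟨x⟩ = ∫ x·|φ|² dx / ∫|φ|² dx (integrals over the domain).
On 0 ≤ x ≤ L (j ≠ l): ∫sin²(jπx/L) dx = L/2, ∫sin(jπx/L)·sin(lπx/L) dx = 0; diagonal moments ∫x·sin²(jπx/L) dx = L²/4, ∫x²·sin²(jπx/L) dx = L³·(1/6 − 1/(4j²π²)); cross terms ∫x·sin(jπx/L)·sin(lπx/L) dx = 0 for j + l even and −4jlL²/(π²(j² − l²)²) for j + l odd, ∫x²·sin(jπx/L)·sin(lπx/L) dx = (−1)^(j+l)·4jlL³/(π²(j² − l²)²); higher powers the same way via product-to-sum and parts.
State is unnormalized: ∫|φ|² dx = 9.3127, and ∫φ*·x·φ dx = 25.284, so ⟨x⟩ = 25.284 / 9.3127.
⟨x⟩ = 2.7150.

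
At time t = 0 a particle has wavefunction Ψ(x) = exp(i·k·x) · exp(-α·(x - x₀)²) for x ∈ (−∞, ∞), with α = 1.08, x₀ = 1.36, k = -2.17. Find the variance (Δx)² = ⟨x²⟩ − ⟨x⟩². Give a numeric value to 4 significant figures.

Compute ⟨x⟩ and ⟨x²⟩ separately, then (Δx)² = ⟨x²⟩ − ⟨x⟩².
Gaussian moments (u = x − x₀): ∫u^(2j)·e^(−2αu²) du = (2j−1)!!/(4α)^j · √(π/(2α)), odd powers integrate to 0; here √(π/(2α)) = 1.2060.
Normalization: ∫|Ψ|² dx = 1.2060.
⟨x⟩ = 1.3600 and ⟨x²⟩ = 2.0811.
(Δx)² = 2.0811 − (1.3600)² = 0.23148.

0.2315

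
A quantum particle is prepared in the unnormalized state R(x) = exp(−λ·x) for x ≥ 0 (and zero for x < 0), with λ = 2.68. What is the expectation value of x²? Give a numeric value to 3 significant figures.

0.0696

⟨x²⟩ = ∫ x²·|R|² dx / ∫|R|² dx (integrals over the domain).
Every integrand reduces to terms xʲ·e^(−2λx) on [0, ∞); use ∫₀^∞ xʲ·e^(−2λx) dx = j!/(2λ)^(j+1).
State is unnormalized: ∫|R|² dx = 0.18657, and ∫R*·x²·R dx = 0.012988, so ⟨x²⟩ = 0.012988 / 0.18657.
⟨x²⟩ = 0.069615.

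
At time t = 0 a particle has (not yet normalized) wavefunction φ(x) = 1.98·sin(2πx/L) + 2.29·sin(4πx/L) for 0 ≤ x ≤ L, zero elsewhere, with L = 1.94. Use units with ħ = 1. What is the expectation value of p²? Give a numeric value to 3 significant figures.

p² φ = −ħ² d²φ/dx²; ⟨p²⟩ = −ħ² ∫ φ*·φ'' dx / ∫|φ|² dx.
d²/dx² sin(jπx/L) = −(jπ/L)²·sin(jπx/L); on 0 ≤ x ≤ L, ∫sin²(jπx/L) dx = L/2 and ∫sin(jπx/L)·sin(lπx/L) dx = 0 for j ≠ l, so only diagonal terms survive in ∫|φ|² and ∫φ·φ″; ∫φ·φ′ dx = [φ²/2] between the walls = 0.
State is unnormalized: ∫|φ|² dx = 8.8896, and ∫φ*·(−ħ² φ'') dx = 253.32, so ⟨p²⟩ = 253.32 / 8.8896.
⟨p²⟩ = 28.496.

28.5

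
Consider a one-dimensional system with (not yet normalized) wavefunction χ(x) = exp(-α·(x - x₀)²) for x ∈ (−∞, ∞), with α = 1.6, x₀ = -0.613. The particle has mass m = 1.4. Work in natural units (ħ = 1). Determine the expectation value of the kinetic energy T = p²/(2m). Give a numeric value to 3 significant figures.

0.571

T = −(ħ²/2m) d²/dx², so ⟨T⟩ = −(ħ²/2m) ∫ χ*·χ'' dx / ∫|χ|² dx; with m = 1.4.
Gaussian moments (u = x − x₀): ∫u^(2j)·e^(−2αu²) du = (2j−1)!!/(4α)^j · √(π/(2α)), odd powers integrate to 0; here √(π/(2α)) = 0.99083. Derivatives: d/dx e^(−αu²) = −2αu·e^(−αu²), d²/dx² e^(−αu²) = (4α²u² − 2α)·e^(−αu²).
State is unnormalized: ∫|χ|² dx = 0.99083, and ∫χ*·(−ħ²/2m · χ'') dx = 0.56619, so ⟨T⟩ = 0.56619 / 0.99083.
⟨T⟩ = 0.57143.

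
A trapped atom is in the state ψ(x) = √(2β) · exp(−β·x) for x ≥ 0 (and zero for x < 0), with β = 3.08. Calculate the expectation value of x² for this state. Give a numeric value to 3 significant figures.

⟨x²⟩ = ∫ x²·|ψ|² dx (integrals over the domain).
Every integrand reduces to terms xʲ·e^(−2βx) on [0, ∞); use ∫₀^∞ xʲ·e^(−2βx) dx = j!/(2β)^(j+1).
⟨x²⟩ = 0.052707.

0.0527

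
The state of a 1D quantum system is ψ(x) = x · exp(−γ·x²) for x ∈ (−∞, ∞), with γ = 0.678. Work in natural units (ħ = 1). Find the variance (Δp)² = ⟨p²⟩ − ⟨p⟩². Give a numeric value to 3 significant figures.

2.03

Compute ⟨p⟩ and ⟨p²⟩ separately; (Δp)² = ⟨p²⟩ − ⟨p⟩².
Expand each integrand as polynomial × e^(−2γx²) and use ∫x^(2j)·e^(−2γx²) dx = (2j−1)!!/(4γ)^j · √(π/(2γ)), odd powers → 0; here √(π/(2γ)) = 1.5221. Differentiate with the product rule, d/dx e^(−γx²) = −2γx·e^(−γx²).
Normalization: ∫|ψ|² dx = 0.56125.
⟨p⟩ = 0.0000 and ⟨p²⟩ = 2.0340.
(Δp)² = 2.0340 − (0.0000)² = 2.0340.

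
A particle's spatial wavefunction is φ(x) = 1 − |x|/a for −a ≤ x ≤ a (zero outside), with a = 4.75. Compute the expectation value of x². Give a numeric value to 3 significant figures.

2.26

⟨x²⟩ = ∫ x²·|φ|² dx / ∫|φ|² dx (integrals over the domain).
φ is even, so ∫ over [−a, a] = 2∫₀ᵃ with φ = 1 − x/a there: ∫₀ᵃ (1 − x/a)² dx = a/3, ∫₀ᵃ x²(1 − x/a)² dx = a³/30, ∫₀ᵃ x⁴(1 − x/a)² dx = a⁵/105.
State is unnormalized: ∫|φ|² dx = 3.1667, and ∫φ*·x²·φ dx = 7.1448, so ⟨x²⟩ = 7.1448 / 3.1667.
⟨x²⟩ = 2.2563.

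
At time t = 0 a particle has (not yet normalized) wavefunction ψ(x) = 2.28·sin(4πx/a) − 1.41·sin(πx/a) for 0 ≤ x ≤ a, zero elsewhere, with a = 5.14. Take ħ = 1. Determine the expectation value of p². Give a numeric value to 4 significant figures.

p² ψ = −ħ² d²ψ/dx²; ⟨p²⟩ = −ħ² ∫ ψ*·ψ'' dx / ∫|ψ|² dx.
d²/dx² sin(jπx/a) = −(jπ/a)²·sin(jπx/a); on 0 ≤ x ≤ a, ∫sin²(jπx/a) dx = a/2 and ∫sin(jπx/a)·sin(lπx/a) dx = 0 for j ≠ l, so only diagonal terms survive in ∫|ψ|² and ∫ψ·ψ″; ∫ψ·ψ′ dx = [ψ²/2] between the walls = 0.
State is unnormalized: ∫|ψ|² dx = 18.469, and ∫ψ*·(−ħ² ψ'') dx = 81.763, so ⟨p²⟩ = 81.763 / 18.469.
⟨p²⟩ = 4.4269.

4.427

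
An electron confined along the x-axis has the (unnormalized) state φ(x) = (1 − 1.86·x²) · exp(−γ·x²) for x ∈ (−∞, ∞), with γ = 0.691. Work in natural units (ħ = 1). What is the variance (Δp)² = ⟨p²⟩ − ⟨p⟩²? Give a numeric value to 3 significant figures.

3.76

Compute ⟨p⟩ and ⟨p²⟩ separately; (Δp)² = ⟨p²⟩ − ⟨p⟩².
Expand each integrand as polynomial × e^(−2γx²) and use ∫x^(2j)·e^(−2γx²) dx = (2j−1)!!/(4γ)^j · √(π/(2γ)), odd powers → 0; here √(π/(2γ)) = 1.5077. Differentiate with the product rule, d/dx e^(−γx²) = −2γx·e^(−γx²).
Normalization: ∫|φ|² dx = 1.5268.
⟨p⟩ = 0.0000 and ⟨p²⟩ = 3.7638.
(Δp)² = 3.7638 − (0.0000)² = 3.7638.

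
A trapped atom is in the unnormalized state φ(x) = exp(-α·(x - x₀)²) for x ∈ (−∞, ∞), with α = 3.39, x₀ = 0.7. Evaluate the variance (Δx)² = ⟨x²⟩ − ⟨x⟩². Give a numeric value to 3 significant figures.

0.0737

Compute ⟨x⟩ and ⟨x²⟩ separately, then (Δx)² = ⟨x²⟩ − ⟨x⟩².
Gaussian moments (u = x − x₀): ∫u^(2j)·e^(−2αu²) du = (2j−1)!!/(4α)^j · √(π/(2α)), odd powers integrate to 0; here √(π/(2α)) = 0.68071.
Normalization: ∫|φ|² dx = 0.68071.
⟨x⟩ = 0.70000 and ⟨x²⟩ = 0.56375.
(Δx)² = 0.56375 − (0.70000)² = 0.073746.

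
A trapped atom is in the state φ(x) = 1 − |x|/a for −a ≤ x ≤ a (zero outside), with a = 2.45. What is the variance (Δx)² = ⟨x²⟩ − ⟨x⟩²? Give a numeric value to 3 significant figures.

Compute ⟨x⟩ and ⟨x²⟩ separately, then (Δx)² = ⟨x²⟩ − ⟨x⟩².
φ is even, so ∫ over [−a, a] = 2∫₀ᵃ with φ = 1 − x/a there: ∫₀ᵃ (1 − x/a)² dx = a/3, ∫₀ᵃ x²(1 − x/a)² dx = a³/30, ∫₀ᵃ x⁴(1 − x/a)² dx = a⁵/105.
Normalization: ∫|φ|² dx = 1.6333.
⟨x⟩ = 0.0000 and ⟨x²⟩ = 0.60025.
(Δx)² = 0.60025 − (0.0000)² = 0.60025.

0.600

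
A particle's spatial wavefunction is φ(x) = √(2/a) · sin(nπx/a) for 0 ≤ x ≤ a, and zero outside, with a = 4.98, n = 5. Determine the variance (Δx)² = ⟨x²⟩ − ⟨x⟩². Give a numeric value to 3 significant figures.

Compute ⟨x⟩ and ⟨x²⟩ separately, then (Δx)² = ⟨x²⟩ − ⟨x⟩².
With sin²θ = (1 − cos2θ)/2 on 0 ≤ x ≤ a: ∫sin²(nπx/a) dx = a/2, ∫x·sin²(nπx/a) dx = a²/4, ∫x²·sin²(nπx/a) dx = a³·(1/6 − 1/(4n²π²)); higher powers xᵏ the same way, integrating xᵏ·cos(2nπx/a) by parts.
⟨x⟩ = 2.4900 and ⟨x²⟩ = 8.2165.
(Δx)² = 8.2165 − (2.4900)² = 2.0164.

2.02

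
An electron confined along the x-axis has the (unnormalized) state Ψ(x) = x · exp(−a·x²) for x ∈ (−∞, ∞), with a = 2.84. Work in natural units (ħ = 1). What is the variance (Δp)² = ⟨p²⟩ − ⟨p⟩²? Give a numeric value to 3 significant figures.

Compute ⟨p⟩ and ⟨p²⟩ separately; (Δp)² = ⟨p²⟩ − ⟨p⟩².
Expand each integrand as polynomial × e^(−2ax²) and use ∫x^(2j)·e^(−2ax²) dx = (2j−1)!!/(4a)^j · √(π/(2a)), odd powers → 0; here √(π/(2a)) = 0.74371. Differentiate with the product rule, d/dx e^(−ax²) = −2ax·e^(−ax²).
Normalization: ∫|Ψ|² dx = 0.065467.
⟨p⟩ = 0.0000 and ⟨p²⟩ = 8.5200.
(Δp)² = 8.5200 − (0.0000)² = 8.5200.

8.52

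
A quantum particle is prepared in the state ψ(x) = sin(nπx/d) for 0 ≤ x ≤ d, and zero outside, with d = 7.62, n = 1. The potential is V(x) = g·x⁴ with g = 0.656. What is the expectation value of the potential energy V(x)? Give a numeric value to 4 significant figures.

252.3

⟨V⟩ = ∫ V(x)·|ψ|² dx / ∫|ψ|² dx.
With sin²θ = (1 − cos2θ)/2 on 0 ≤ x ≤ d: ∫sin²(nπx/d) dx = d/2, ∫x·sin²(nπx/d) dx = d²/4, ∫x²·sin²(nπx/d) dx = d³·(1/6 − 1/(4n²π²)); higher powers xᵏ the same way, integrating xᵏ·cos(2nπx/d) by parts.
State is unnormalized: ∫|ψ|² dx = 3.8100, and ∫ψ*·V(x)·ψ dx = 961.28, so ⟨V⟩ = 961.28 / 3.8100.
⟨V⟩ = 252.30.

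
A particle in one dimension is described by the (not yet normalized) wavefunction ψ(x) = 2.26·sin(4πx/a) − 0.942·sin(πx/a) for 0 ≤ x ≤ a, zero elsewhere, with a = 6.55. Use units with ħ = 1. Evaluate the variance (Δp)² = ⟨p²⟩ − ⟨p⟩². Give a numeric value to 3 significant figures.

Compute ⟨p⟩ and ⟨p²⟩ separately; (Δp)² = ⟨p²⟩ − ⟨p⟩².
d²/dx² sin(jπx/a) = −(jπ/a)²·sin(jπx/a); on 0 ≤ x ≤ a, ∫sin²(jπx/a) dx = a/2 and ∫sin(jπx/a)·sin(lπx/a) dx = 0 for j ≠ l, so only diagonal terms survive in ∫|ψ|² and ∫ψ·ψ″; ∫ψ·ψ′ dx = [ψ²/2] between the walls = 0.
Normalization: ∫|ψ|² dx = 19.634.
⟨p⟩ = 0.0000 and ⟨p²⟩ = 3.1700.
(Δp)² = 3.1700 − (0.0000)² = 3.1700.

3.17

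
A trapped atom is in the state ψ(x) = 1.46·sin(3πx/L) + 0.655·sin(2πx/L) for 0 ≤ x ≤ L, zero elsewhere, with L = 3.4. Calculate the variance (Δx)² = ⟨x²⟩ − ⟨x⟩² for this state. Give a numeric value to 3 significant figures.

Compute ⟨x⟩ and ⟨x²⟩ separately, then (Δx)² = ⟨x²⟩ − ⟨x⟩².
On 0 ≤ x ≤ L (j ≠ l): ∫sin²(jπx/L) dx = L/2, ∫sin(jπx/L)·sin(lπx/L) dx = 0; diagonal moments ∫x·sin²(jπx/L) dx = L²/4, ∫x²·sin²(jπx/L) dx = L³·(1/6 − 1/(4j²π²)); cross terms ∫x·sin(jπx/L)·sin(lπx/L) dx = 0 for j + l even and −4jlL²/(π²(j² − l²)²) for j + l odd, ∫x²·sin(jπx/L)·sin(lπx/L) dx = (−1)^(j+l)·4jlL³/(π²(j² − l²)²); higher powers the same way via product-to-sum and parts.
Normalization: ∫|ψ|² dx = 4.3531.
⟨x⟩ = 1.2060 and ⟨x²⟩ = 2.0949.
(Δx)² = 2.0949 − (1.2060)² = 0.64056.

0.641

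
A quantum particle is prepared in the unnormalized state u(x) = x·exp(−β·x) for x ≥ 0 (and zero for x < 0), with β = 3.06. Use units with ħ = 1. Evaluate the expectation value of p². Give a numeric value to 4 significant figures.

p² u = −ħ² d²u/dx²; ⟨p²⟩ = −ħ² ∫ u*·u'' dx / ∫|u|² dx.
Differentiate x·exp(−β·x) with the product rule; every integrand then reduces to terms xʲ·e^(−2βx) on [0, ∞), with ∫₀^∞ xʲ·e^(−2βx) dx = j!/(2β)^(j+1).
State is unnormalized: ∫|u|² dx = 0.0087252, and ∫u*·(−ħ² u'') dx = 0.081699, so ⟨p²⟩ = 0.081699 / 0.0087252.
⟨p²⟩ = 9.3636.

9.364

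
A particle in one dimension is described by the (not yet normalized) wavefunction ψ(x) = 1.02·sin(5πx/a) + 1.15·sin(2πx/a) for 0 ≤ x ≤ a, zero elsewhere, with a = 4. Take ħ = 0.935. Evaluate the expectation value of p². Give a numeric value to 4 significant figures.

7.143

p² ψ = −ħ² d²ψ/dx²; ⟨p²⟩ = −ħ² ∫ ψ*·ψ'' dx / ∫|ψ|² dx.
d²/dx² sin(jπx/a) = −(jπ/a)²·sin(jπx/a); on 0 ≤ x ≤ a, ∫sin²(jπx/a) dx = a/2 and ∫sin(jπx/a)·sin(lπx/a) dx = 0 for j ≠ l, so only diagonal terms survive in ∫|ψ|² and ∫ψ·ψ″; ∫ψ·ψ′ dx = [ψ²/2] between the walls = 0.
State is unnormalized: ∫|ψ|² dx = 4.7258, and ∫ψ*·(−ħ² ψ'') dx = 33.758, so ⟨p²⟩ = 33.758 / 4.7258.
⟨p²⟩ = 7.1434.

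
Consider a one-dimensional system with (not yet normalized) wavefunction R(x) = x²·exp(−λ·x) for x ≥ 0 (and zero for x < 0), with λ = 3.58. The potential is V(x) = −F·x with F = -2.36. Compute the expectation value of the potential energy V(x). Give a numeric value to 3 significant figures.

1.65

⟨V⟩ = ∫ V(x)·|R|² dx / ∫|R|² dx.
Every integrand reduces to terms xʲ·e^(−2λx) on [0, ∞); use ∫₀^∞ xʲ·e^(−2λx) dx = j!/(2λ)^(j+1).
State is unnormalized: ∫|R|² dx = 0.0012754, and ∫R*·V(x)·R dx = 0.0021019, so ⟨V⟩ = 0.0021019 / 0.0012754.
⟨V⟩ = 1.6480.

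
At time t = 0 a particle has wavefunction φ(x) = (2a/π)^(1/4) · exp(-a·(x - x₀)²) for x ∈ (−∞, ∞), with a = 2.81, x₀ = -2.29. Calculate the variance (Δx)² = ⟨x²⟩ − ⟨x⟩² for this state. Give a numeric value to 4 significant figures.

Compute ⟨x⟩ and ⟨x²⟩ separately, then (Δx)² = ⟨x²⟩ − ⟨x⟩².
Gaussian moments (u = x − x₀): ∫u^(2j)·e^(−2au²) du = (2j−1)!!/(4a)^j · √(π/(2a)), odd powers integrate to 0; here √(π/(2a)) = 0.74766.
⟨x⟩ = -2.2900 and ⟨x²⟩ = 5.3331.
(Δx)² = 5.3331 − (-2.2900)² = 0.088968.

0.08897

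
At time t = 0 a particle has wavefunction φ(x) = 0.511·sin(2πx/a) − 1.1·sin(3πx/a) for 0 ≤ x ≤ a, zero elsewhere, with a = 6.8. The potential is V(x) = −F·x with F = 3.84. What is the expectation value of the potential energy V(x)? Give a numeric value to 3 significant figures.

⟨V⟩ = ∫ V(x)·|φ|² dx / ∫|φ|² dx.
On 0 ≤ x ≤ a (j ≠ l): ∫sin²(jπx/a) dx = a/2, ∫sin(jπx/a)·sin(lπx/a) dx = 0; diagonal moments ∫x·sin²(jπx/a) dx = a²/4, ∫x²·sin²(jπx/a) dx = a³·(1/6 − 1/(4j²π²)); cross terms ∫x·sin(jπx/a)·sin(lπx/a) dx = 0 for j + l even and −4jla²/(π²(j² − l²)²) for j + l odd, ∫x²·sin(jπx/a)·sin(lπx/a) dx = (−1)^(j+l)·4jla³/(π²(j² − l²)²); higher powers the same way via product-to-sum and parts.
State is unnormalized: ∫|φ|² dx = 5.0018, and ∫φ*·V(x)·φ dx = -84.720, so ⟨V⟩ = -84.720 / 5.0018.
⟨V⟩ = -16.938.

-16.9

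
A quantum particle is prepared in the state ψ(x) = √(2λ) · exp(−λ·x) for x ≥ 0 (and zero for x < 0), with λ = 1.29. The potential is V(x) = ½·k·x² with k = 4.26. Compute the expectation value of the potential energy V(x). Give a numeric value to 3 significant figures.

0.640

⟨V⟩ = ∫ V(x)·|ψ|² dx.
Every integrand reduces to terms xʲ·e^(−2λx) on [0, ∞); use ∫₀^∞ xʲ·e^(−2λx) dx = j!/(2λ)^(j+1).
⟨V⟩ = 0.63999.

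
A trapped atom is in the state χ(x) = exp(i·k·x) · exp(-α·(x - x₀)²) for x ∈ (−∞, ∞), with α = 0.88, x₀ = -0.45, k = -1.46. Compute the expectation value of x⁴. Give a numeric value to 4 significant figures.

0.6283

⟨x⁴⟩ = ∫ x⁴·|χ|² dx / ∫|χ|² dx (integrals over the domain).
Gaussian moments (u = x − x₀): ∫u^(2j)·e^(−2αu²) du = (2j−1)!!/(4α)^j · √(π/(2α)), odd powers integrate to 0; here √(π/(2α)) = 1.3360.
State is unnormalized: ∫|χ|² dx = 1.3360, and ∫χ*·x⁴·χ dx = 0.83943, so ⟨x⁴⟩ = 0.83943 / 1.3360.
⟨x⁴⟩ = 0.62830.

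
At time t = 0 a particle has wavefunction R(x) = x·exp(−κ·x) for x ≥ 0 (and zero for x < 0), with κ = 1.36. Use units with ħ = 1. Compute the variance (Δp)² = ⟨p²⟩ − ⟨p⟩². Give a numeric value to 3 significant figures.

1.85

Compute ⟨p⟩ and ⟨p²⟩ separately; (Δp)² = ⟨p²⟩ − ⟨p⟩².
Differentiate x·exp(−κ·x) with the product rule; every integrand then reduces to terms xʲ·e^(−2κx) on [0, ∞), with ∫₀^∞ xʲ·e^(−2κx) dx = j!/(2κ)^(j+1).
Normalization: ∫|R|² dx = 0.099386.
⟨p⟩ = 0.0000 and ⟨p²⟩ = 1.8496.
(Δp)² = 1.8496 − (0.0000)² = 1.8496.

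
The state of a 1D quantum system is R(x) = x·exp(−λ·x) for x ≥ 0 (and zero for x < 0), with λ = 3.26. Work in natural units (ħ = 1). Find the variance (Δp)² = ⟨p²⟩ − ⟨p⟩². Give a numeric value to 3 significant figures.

10.6

Compute ⟨p⟩ and ⟨p²⟩ separately; (Δp)² = ⟨p²⟩ − ⟨p⟩².
Differentiate x·exp(−λ·x) with the product rule; every integrand then reduces to terms xʲ·e^(−2λx) on [0, ∞), with ∫₀^∞ xʲ·e^(−2λx) dx = j!/(2λ)^(j+1).
Normalization: ∫|R|² dx = 0.0072158.
⟨p⟩ = 0.0000 and ⟨p²⟩ = 10.628.
(Δp)² = 10.628 − (0.0000)² = 10.628.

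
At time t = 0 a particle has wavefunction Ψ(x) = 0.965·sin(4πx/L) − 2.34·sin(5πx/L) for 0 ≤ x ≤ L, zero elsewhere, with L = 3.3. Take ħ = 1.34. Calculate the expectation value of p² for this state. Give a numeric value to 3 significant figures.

p² Ψ = −ħ² d²Ψ/dx²; ⟨p²⟩ = −ħ² ∫ Ψ*·Ψ'' dx / ∫|Ψ|² dx.
d²/dx² sin(jπx/L) = −(jπ/L)²·sin(jπx/L); on 0 ≤ x ≤ L, ∫sin²(jπx/L) dx = L/2 and ∫sin(jπx/L)·sin(lπx/L) dx = 0 for j ≠ l, so only diagonal terms survive in ∫|Ψ|² and ∫Ψ·Ψ″; ∫Ψ·Ψ′ dx = [Ψ²/2] between the walls = 0.
State is unnormalized: ∫|Ψ|² dx = 10.571, and ∫Ψ*·(−ħ² Ψ'') dx = 407.57, so ⟨p²⟩ = 407.57 / 10.571.
⟨p²⟩ = 38.555.

38.6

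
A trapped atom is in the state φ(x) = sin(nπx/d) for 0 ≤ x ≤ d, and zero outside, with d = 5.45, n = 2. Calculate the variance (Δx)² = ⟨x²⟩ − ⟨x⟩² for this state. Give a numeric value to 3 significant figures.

2.10

Compute ⟨x⟩ and ⟨x²⟩ separately, then (Δx)² = ⟨x²⟩ − ⟨x⟩².
With sin²θ = (1 − cos2θ)/2 on 0 ≤ x ≤ d: ∫sin²(nπx/d) dx = d/2, ∫x·sin²(nπx/d) dx = d²/4, ∫x²·sin²(nπx/d) dx = d³·(1/6 − 1/(4n²π²)); higher powers xᵏ the same way, integrating xᵏ·cos(2nπx/d) by parts.
Normalization: ∫|φ|² dx = 2.7250.
⟨x⟩ = 2.7250 and ⟨x²⟩ = 9.5246.
(Δx)² = 9.5246 − (2.7250)² = 2.0990.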